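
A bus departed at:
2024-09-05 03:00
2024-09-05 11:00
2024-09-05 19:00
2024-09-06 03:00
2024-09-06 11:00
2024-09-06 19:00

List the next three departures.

The interval is a steady 8 hours (8, 8, 8, 8, 8).
2024-09-06 19:00 + 8 h = 2024-09-07 03:00.
2024-09-07 03:00 + 8 h = 2024-09-07 11:00.
2024-09-07 11:00 + 8 h = 2024-09-07 19:00.

2024-09-07 03:00, 2024-09-07 11:00, 2024-09-07 19:00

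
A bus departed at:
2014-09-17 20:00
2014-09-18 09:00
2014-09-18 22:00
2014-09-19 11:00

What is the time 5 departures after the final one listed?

2014-09-22 04:00

Gaps: 13, 13, 13 hours — each event is 13 hours after the previous one.
2014-09-19 11:00 + 13 h = 2014-09-20 00:00.
2014-09-20 00:00 + 13 h = 2014-09-20 13:00.
2014-09-20 13:00 + 13 h = 2014-09-21 02:00.
2014-09-21 02:00 + 13 h = 2014-09-21 15:00.
2014-09-21 15:00 + 13 h = 2014-09-22 04:00.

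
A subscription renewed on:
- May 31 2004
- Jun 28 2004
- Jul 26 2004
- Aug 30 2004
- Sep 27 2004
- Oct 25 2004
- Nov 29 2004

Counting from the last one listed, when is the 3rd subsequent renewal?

Feb 28 2005

All Mondays; the gaps (28, 28, 35, 28, 28, 35) vary with month length.
This is the last Monday of each month.
December 2004 ends with Monday Dec 27 2004.
January 2005 ends with Monday Jan 31 2005.
February 2005 ends with Monday Feb 28 2005.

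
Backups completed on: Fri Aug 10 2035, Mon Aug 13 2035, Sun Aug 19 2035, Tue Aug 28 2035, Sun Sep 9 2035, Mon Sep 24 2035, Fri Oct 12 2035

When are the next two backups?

Gaps: 3, 6, 9, 12, 15, 18 days — each gap is 3 larger than the previous one.
Next gap: 21 days. Fri Oct 12 2035 + 21 days = Fri Nov 2 2035.
Next gap: 24 days. Fri Nov 2 2035 + 24 days = Mon Nov 26 2035.

Fri Nov 2 2035, Mon Nov 26 2035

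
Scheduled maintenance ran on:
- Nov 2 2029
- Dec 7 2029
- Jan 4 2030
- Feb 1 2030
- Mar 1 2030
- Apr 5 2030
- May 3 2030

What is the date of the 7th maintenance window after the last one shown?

Dec 6 2030

Gaps: 35, 28, 28, 28, 35, 28 days — a mix of 28 and 35. Every date is a Friday.
Each is the 1st Friday of its month.
1st Friday of June 2030: Jun 7 2030.
July 2030 — 1st Friday is Jul 5 2030.
1st Friday of August 2030: Aug 2 2030.
September 2030 — 1st Friday is Sep 6 2030.
1st Friday of October 2030: Oct 4 2030.
1st Friday of November 2030: Nov 1 2030.
1st Friday of December 2030: Dec 6 2030.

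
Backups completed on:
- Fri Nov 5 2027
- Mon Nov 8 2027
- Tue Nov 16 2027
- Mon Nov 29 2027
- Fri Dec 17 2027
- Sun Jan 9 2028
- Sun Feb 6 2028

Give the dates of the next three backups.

Gaps: 3, 8, 13, 18, 23, 28 days — each gap is 5 larger than the previous one.
Next gap: 33 days. Sun Feb 6 2028 + 33 days = Fri Mar 10 2028.
Next gap: 38 days. Fri Mar 10 2028 + 38 days = Mon Apr 17 2028.
Next gap: 43 days. Mon Apr 17 2028 + 43 days = Tue May 30 2028.

Fri Mar 10 2028, Mon Apr 17 2028, Tue May 30 2028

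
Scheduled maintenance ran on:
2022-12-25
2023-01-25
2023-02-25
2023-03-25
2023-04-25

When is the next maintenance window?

Each date is the 25th; the gaps (31, 31, 28, 31) track the month lengths.
The rule is the 25th of each month.
May 2023: 2023-05-25.

2023-05-25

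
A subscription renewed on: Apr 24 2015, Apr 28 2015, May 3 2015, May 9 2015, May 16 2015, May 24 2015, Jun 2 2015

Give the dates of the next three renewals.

Jun 12 2015, Jun 23 2015, Jul 5 2015

Intervals are 4, 5, 6, 7, 8, 9 days — an arithmetic progression with common difference 1.
Next gap: 10 days. Jun 2 2015 + 10 days = Jun 12 2015.
Next gap: 11 days. Jun 12 2015 + 11 days = Jun 23 2015.
Next gap: 12 days. Jun 23 2015 + 12 days = Jul 5 2015.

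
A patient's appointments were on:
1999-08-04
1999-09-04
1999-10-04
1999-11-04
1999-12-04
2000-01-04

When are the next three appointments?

Each date is the 4th; the gaps (31, 30, 31, 30, 31) track the month lengths.
The rule is the 4th of each month.
Next: February 2000 → 2000-02-04.
Next: March 2000 → 2000-03-04.
April 2000: 2000-04-04.

2000-02-04, 2000-03-04, 2000-04-04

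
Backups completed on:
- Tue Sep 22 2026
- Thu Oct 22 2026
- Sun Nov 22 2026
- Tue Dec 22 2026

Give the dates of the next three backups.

Each date is the 22nd; the gaps (30, 31, 30) track the month lengths.
The rule is the 22nd of each month.
January 2027: Fri Jan 22 2027.
Next: February 2027 → Mon Feb 22 2027.
Next: March 2027 → Mon Mar 22 2027.

Fri Jan 22 2027, Mon Feb 22 2027, Mon Mar 22 2027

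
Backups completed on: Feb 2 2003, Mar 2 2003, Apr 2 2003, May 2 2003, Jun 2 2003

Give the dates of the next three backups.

Jul 2 2003, Aug 2 2003, Sep 2 2003

Each date is the 2nd; the gaps (28, 31, 30, 31) track the month lengths.
The rule is the 2nd of each month.
Next: July 2003 → Jul 2 2003.
August 2003: Aug 2 2003.
Next: September 2003 → Sep 2 2003.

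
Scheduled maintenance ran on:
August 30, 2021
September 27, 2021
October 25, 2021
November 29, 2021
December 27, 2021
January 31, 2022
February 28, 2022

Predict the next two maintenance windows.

These are Mondays with 28, 28, 35, 28, 35, 28-day gaps.
Each is the final Monday of its month — August 30, 2021 is past the 28th, so '4th Monday' doesn't fit.
Last Monday of March 2022: March 28, 2022.
April 2022 ends with Monday April 25, 2022.

March 28, 2022; April 25, 2022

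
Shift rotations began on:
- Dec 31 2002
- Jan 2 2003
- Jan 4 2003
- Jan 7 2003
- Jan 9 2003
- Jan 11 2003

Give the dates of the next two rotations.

Jan 14 2003, Jan 16 2003

Gaps: 2, 2, 3, 2, 2 days — not constant, but cyclic with period 3.
The events fall on every Tuesday, Thursday and Saturday.
Next Tuesday: Jan 14 2003.
Next Thursday: Jan 16 2003.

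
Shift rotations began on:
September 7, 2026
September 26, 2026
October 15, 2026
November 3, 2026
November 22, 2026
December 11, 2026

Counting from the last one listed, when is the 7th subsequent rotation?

April 23, 2027

Every event comes 19 days after the last (19, 19, 19, 19, 19).
December 11, 2026 + 19 days = December 30, 2026.
December 30, 2026 + 19 days = January 18, 2027.
January 18, 2027 + 19 days = February 6, 2027.
February 6, 2027 + 19 days = February 25, 2027.
February 25, 2027 + 19 days = March 16, 2027.
March 16, 2027 + 19 days = April 4, 2027.
April 4, 2027 + 19 days = April 23, 2027.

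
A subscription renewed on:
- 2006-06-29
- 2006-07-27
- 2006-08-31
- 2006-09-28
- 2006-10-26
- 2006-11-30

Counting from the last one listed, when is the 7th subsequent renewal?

2007-06-28

Every date is a Thursday; gaps 28, 35, 28, 28, 35 days.
Each is the last Thursday of its month (at least one falls on the 29th or later, ruling out '4th Thursday').
December 2006 ends with Thursday 2006-12-28.
January 2007 ends with Thursday 2007-01-25.
February 2007 ends with Thursday 2007-02-22.
Last Thursday of March 2007: 2007-03-29.
Last Thursday of April 2007: 2007-04-26.
Last Thursday of May 2007: 2007-05-31.
June 2007 ends with Thursday 2007-06-28.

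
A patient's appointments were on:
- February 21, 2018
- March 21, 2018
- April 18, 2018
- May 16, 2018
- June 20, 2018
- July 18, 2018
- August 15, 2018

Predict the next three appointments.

September 19, 2018; October 17, 2018; November 21, 2018

All dates are Wednesdays, 28, 28, 28, 35, 28, 28 days apart.
Specifically, the 3rd Wednesday of each month.
September 2018 — 3rd Wednesday is September 19, 2018.
October 2018 — 3rd Wednesday is October 17, 2018.
3rd Wednesday of November 2018: November 21, 2018.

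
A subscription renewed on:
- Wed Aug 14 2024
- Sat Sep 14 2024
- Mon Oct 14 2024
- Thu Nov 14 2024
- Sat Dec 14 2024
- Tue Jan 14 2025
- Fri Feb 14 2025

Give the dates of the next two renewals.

The day-of-month is always 14 (31, 30, 31, 30, 31, 31 days between events).
So this recurs on the 14th of each month.
Next: March 2025 → Fri Mar 14 2025.
Next: April 2025 → Mon Apr 14 2025.

Fri Mar 14 2025, Mon Apr 14 2025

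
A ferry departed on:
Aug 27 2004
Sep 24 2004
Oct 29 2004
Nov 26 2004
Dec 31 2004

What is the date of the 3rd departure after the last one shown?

All Fridays; the gaps (28, 35, 28, 35) vary with month length.
This is the last Friday of each month.
Last Friday of January 2005: Jan 28 2005.
February 2005 ends with Friday Feb 25 2005.
Last Friday of March 2005: Mar 25 2005.

Mar 25 2005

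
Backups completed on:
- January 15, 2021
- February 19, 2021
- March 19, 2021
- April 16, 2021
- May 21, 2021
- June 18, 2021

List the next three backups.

July 16, 2021; August 20, 2021; September 17, 2021

Gaps: 35, 28, 28, 35, 28 days — a mix of 28 and 35. Every date is a Friday.
Each is the 3rd Friday of its month.
3rd Friday of July 2021: July 16, 2021.
August 2021 — 3rd Friday is August 20, 2021.
September 2021 — 3rd Friday is September 17, 2021.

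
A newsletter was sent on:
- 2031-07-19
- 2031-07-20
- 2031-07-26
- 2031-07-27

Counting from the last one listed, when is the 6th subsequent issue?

Gaps: 1, 6, 1 days — not constant, but cyclic with period 2.
The events fall on every Saturday and Sunday.
The following Saturday is 2031-08-02.
Next Sunday: 2031-08-03.
The following Saturday is 2031-08-09.
Next Sunday: 2031-08-10.
Next Saturday: 2031-08-16.
The following Sunday is 2031-08-17.

2031-08-17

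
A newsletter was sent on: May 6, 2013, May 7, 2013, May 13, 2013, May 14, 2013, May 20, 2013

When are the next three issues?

May 21, 2013; May 27, 2013; May 28, 2013

The gap pattern 1, 6, 1, 6 repeats every 2 events.
These are the Mondays and Tuesdays of each week.
Next Tuesday: May 21, 2013.
Next Monday: May 27, 2013.
Next Tuesday: May 28, 2013.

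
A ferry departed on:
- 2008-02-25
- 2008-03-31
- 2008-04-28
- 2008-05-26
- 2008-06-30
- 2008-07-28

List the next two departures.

All Mondays; the gaps (35, 28, 28, 35, 28) vary with month length.
This is the last Monday of each month.
August 2008 ends with Monday 2008-08-25.
Last Monday of September 2008: 2008-09-29.

2008-08-25, 2008-09-29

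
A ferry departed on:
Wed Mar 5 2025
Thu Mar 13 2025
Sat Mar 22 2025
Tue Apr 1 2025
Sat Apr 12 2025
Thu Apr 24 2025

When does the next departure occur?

Intervals are 8, 9, 10, 11, 12 days — an arithmetic progression with common difference 1.
Next gap: 13 days. Thu Apr 24 2025 + 13 days = Wed May 7 2025.

Wed May 7 2025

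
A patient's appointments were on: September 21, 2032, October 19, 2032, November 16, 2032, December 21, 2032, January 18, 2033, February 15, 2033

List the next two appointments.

March 15, 2033; April 19, 2033

All dates are Tuesdays, 28, 28, 35, 28, 28 days apart.
Specifically, the 3rd Tuesday of each month.
March 2033 — 3rd Tuesday is March 15, 2033.
April 2033 — 3rd Tuesday is April 19, 2033.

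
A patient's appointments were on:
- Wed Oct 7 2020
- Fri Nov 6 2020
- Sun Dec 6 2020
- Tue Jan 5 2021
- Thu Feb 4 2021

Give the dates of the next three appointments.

Every event comes 30 days after the last (30, 30, 30, 30).
Thu Feb 4 2021 + 30 days = Sat Mar 6 2021.
Sat Mar 6 2021 + 30 days = Mon Apr 5 2021.
Mon Apr 5 2021 + 30 days = Wed May 5 2021.

Sat Mar 6 2021, Mon Apr 5 2021, Wed May 5 2021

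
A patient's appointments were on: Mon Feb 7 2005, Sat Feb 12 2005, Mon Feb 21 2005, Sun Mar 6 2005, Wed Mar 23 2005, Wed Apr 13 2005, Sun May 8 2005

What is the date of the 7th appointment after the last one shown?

Sun Feb 19 2006

The spacing grows by 4 each time: 5, 9, 13, 17, 21, 25 days.
Next gap: 29 days. Sun May 8 2005 + 29 days = Mon Jun 6 2005.
Next gap: 33 days. Mon Jun 6 2005 + 33 days = Sat Jul 9 2005.
Next gap: 37 days. Sat Jul 9 2005 + 37 days = Mon Aug 15 2005.
Next gap: 41 days. Mon Aug 15 2005 + 41 days = Sun Sep 25 2005.
Next gap: 45 days. Sun Sep 25 2005 + 45 days = Wed Nov 9 2005.
Next gap: 49 days. Wed Nov 9 2005 + 49 days = Wed Dec 28 2005.
Next gap: 53 days. Wed Dec 28 2005 + 53 days = Sun Feb 19 2006.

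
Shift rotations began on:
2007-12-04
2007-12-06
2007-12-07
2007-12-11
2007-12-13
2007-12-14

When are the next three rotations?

Gaps: 2, 1, 4, 2, 1 days — not constant, but cyclic with period 3.
The events fall on every Tuesday, Thursday and Friday.
The following Tuesday is 2007-12-18.
The following Thursday is 2007-12-20.
Next Friday: 2007-12-21.

2007-12-18, 2007-12-20, 2007-12-21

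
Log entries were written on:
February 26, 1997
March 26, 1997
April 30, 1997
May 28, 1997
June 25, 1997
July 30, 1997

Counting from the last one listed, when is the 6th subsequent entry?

January 28, 1998

Every date is a Wednesday; gaps 28, 35, 28, 28, 35 days.
Each is the last Wednesday of its month (at least one falls on the 29th or later, ruling out '4th Wednesday').
August 1997 ends with Wednesday August 27, 1997.
Last Wednesday of September 1997: September 24, 1997.
October 1997 ends with Wednesday October 29, 1997.
November 1997 ends with Wednesday November 26, 1997.
Last Wednesday of December 1997: December 31, 1997.
January 1998 ends with Wednesday January 28, 1998.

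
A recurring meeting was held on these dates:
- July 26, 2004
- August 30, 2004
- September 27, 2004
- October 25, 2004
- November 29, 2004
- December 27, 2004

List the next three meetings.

All Mondays; the gaps (35, 28, 28, 35, 28) vary with month length.
This is the last Monday of each month.
January 2005 ends with Monday January 31, 2005.
February 2005 ends with Monday February 28, 2005.
Last Monday of March 2005: March 28, 2005.

January 31, 2005; February 28, 2005; March 28, 2005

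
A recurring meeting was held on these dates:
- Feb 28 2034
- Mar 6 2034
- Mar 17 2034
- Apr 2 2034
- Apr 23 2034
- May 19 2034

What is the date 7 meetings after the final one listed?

Apr 6 2035

Gaps: 6, 11, 16, 21, 26 days — each gap is 5 larger than the previous one.
Next gap: 31 days. May 19 2034 + 31 days = Jun 19 2034.
Next gap: 36 days. Jun 19 2034 + 36 days = Jul 25 2034.
Next gap: 41 days. Jul 25 2034 + 41 days = Sep 4 2034.
Next gap: 46 days. Sep 4 2034 + 46 days = Oct 20 2034.
Next gap: 51 days. Oct 20 2034 + 51 days = Dec 10 2034.
Next gap: 56 days. Dec 10 2034 + 56 days = Feb 4 2035.
Next gap: 61 days. Feb 4 2035 + 61 days = Apr 6 2035.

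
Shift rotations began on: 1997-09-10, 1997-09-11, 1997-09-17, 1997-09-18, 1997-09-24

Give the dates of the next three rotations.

Gaps: 1, 6, 1, 6 days — not constant, but cyclic with period 2.
The events fall on every Wednesday and Thursday.
Next Thursday: 1997-09-25.
Next Wednesday: 1997-10-01.
The following Thursday is 1997-10-02.

1997-09-25, 1997-10-01, 1997-10-02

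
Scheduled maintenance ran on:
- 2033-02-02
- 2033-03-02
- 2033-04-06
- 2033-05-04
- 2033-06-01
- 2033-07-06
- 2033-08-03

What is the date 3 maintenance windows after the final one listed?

These are Wednesdays at 28- or 35-day spacing (28, 35, 28, 28, 35, 28).
The pattern: 1st Wednesday of the month.
1st Wednesday of September 2033: 2033-09-07.
1st Wednesday of October 2033: 2033-10-05.
November 2033 — 1st Wednesday is 2033-11-02.

2033-11-02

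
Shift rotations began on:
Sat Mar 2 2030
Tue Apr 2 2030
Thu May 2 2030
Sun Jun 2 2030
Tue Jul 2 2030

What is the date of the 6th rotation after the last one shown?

Each date is the 2nd; the gaps (31, 30, 31, 30) track the month lengths.
The rule is the 2nd of each month.
Next: August 2030 → Fri Aug 2 2030.
Next: September 2030 → Mon Sep 2 2030.
Next: October 2030 → Wed Oct 2 2030.
Next: November 2030 → Sat Nov 2 2030.
Next: December 2030 → Mon Dec 2 2030.
Next: January 2031 → Thu Jan 2 2031.

Thu Jan 2 2031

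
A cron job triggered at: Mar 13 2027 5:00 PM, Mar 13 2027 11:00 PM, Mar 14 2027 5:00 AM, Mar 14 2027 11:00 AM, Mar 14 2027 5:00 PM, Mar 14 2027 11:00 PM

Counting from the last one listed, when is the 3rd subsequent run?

Mar 15 2027 5:00 PM

Gaps: 6, 6, 6, 6, 6 hours — each event is 6 hours after the previous one.
Mar 14 2027 11:00 PM + 6 h = Mar 15 2027 5:00 AM.
Mar 15 2027 5:00 AM + 6 h = Mar 15 2027 11:00 AM.
Mar 15 2027 11:00 AM + 6 h = Mar 15 2027 5:00 PM.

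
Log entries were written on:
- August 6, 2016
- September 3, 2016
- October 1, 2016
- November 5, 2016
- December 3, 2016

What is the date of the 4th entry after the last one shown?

April 1, 2017

These are Saturdays at 28- or 35-day spacing (28, 28, 35, 28).
The pattern: 1st Saturday of the month.
1st Saturday of January 2017: January 7, 2017.
February 2017 — 1st Saturday is February 4, 2017.
March 2017 — 1st Saturday is March 4, 2017.
1st Saturday of April 2017: April 1, 2017.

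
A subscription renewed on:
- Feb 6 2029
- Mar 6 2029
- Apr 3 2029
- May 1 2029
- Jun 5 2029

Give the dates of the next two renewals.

Gaps: 28, 28, 28, 35 days — a mix of 28 and 35. Every date is a Tuesday.
Each is the 1st Tuesday of its month.
July 2029 — 1st Tuesday is Jul 3 2029.
August 2029 — 1st Tuesday is Aug 7 2029.

Jul 3 2029, Aug 7 2029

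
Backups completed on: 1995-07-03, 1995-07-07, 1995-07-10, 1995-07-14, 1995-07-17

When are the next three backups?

1995-07-21, 1995-07-24, 1995-07-28

Gaps: 4, 3, 4, 3 days — not constant, but cyclic with period 2.
The events fall on every Monday and Friday.
The following Friday is 1995-07-21.
Next Monday: 1995-07-24.
The following Friday is 1995-07-28.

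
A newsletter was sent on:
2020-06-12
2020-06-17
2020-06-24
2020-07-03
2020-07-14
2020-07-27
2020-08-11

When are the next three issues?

Intervals are 5, 7, 9, 11, 13, 15 days — an arithmetic progression with common difference 2.
Next gap: 17 days. 2020-08-11 + 17 days = 2020-08-28.
Next gap: 19 days. 2020-08-28 + 19 days = 2020-09-16.
Next gap: 21 days. 2020-09-16 + 21 days = 2020-10-07.

2020-08-28, 2020-09-16, 2020-10-07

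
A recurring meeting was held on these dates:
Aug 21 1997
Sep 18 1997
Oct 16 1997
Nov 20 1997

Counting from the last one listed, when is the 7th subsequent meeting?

Jun 18 1998

Gaps: 28, 28, 35 days — a mix of 28 and 35. Every date is a Thursday.
Each is the 3rd Thursday of its month.
3rd Thursday of December 1997: Dec 18 1997.
January 1998 — 3rd Thursday is Jan 15 1998.
February 1998 — 3rd Thursday is Feb 19 1998.
March 1998 — 3rd Thursday is Mar 19 1998.
April 1998 — 3rd Thursday is Apr 16 1998.
3rd Thursday of May 1998: May 21 1998.
3rd Thursday of June 1998: Jun 18 1998.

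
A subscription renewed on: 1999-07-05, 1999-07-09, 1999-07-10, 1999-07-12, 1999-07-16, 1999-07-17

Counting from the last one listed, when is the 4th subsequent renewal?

The gap pattern 4, 1, 2, 4, 1 repeats every 3 events.
These are the Mondays, Fridays and Saturdays of each week.
Next Monday: 1999-07-19.
The following Friday is 1999-07-23.
The following Saturday is 1999-07-24.
The following Monday is 1999-07-26.

1999-07-26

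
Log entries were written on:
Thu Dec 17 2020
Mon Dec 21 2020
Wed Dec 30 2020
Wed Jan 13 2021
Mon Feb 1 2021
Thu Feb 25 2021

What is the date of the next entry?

The spacing grows by 5 each time: 4, 9, 14, 19, 24 days.
Next gap: 29 days. Thu Feb 25 2021 + 29 days = Fri Mar 26 2021.

Fri Mar 26 2021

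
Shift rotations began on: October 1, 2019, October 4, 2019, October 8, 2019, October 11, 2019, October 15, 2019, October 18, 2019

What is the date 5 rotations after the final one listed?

The gap pattern 3, 4, 3, 4, 3 repeats every 2 events.
These are the Tuesdays and Fridays of each week.
Next Tuesday: October 22, 2019.
The following Friday is October 25, 2019.
The following Tuesday is October 29, 2019.
The following Friday is November 1, 2019.
The following Tuesday is November 5, 2019.

November 5, 2019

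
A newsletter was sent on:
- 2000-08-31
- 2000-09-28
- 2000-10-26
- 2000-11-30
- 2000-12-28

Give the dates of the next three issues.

Every date is a Thursday; gaps 28, 28, 35, 28 days.
Each is the last Thursday of its month (at least one falls on the 29th or later, ruling out '4th Thursday').
January 2001 ends with Thursday 2001-01-25.
February 2001 ends with Thursday 2001-02-22.
March 2001 ends with Thursday 2001-03-29.

2001-01-25, 2001-02-22, 2001-03-29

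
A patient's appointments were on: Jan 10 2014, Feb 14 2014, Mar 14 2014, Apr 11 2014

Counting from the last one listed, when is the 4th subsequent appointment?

These are Fridays at 28- or 35-day spacing (35, 28, 28).
The pattern: 2nd Friday of the month.
May 2014 — 2nd Friday is May 9 2014.
2nd Friday of June 2014: Jun 13 2014.
July 2014 — 2nd Friday is Jul 11 2014.
August 2014 — 2nd Friday is Aug 8 2014.

Aug 8 2014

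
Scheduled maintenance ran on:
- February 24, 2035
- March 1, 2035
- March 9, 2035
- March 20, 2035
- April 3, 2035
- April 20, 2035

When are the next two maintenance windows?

May 10, 2035; June 2, 2035

The spacing grows by 3 each time: 5, 8, 11, 14, 17 days.
Next gap: 20 days. April 20, 2035 + 20 days = May 10, 2035.
Next gap: 23 days. May 10, 2035 + 23 days = June 2, 2035.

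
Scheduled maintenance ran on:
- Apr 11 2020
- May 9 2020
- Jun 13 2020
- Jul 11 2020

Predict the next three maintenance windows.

Aug 8 2020, Sep 12 2020, Oct 10 2020

All dates are Saturdays, 28, 35, 28 days apart.
Specifically, the 2nd Saturday of each month.
August 2020 — 2nd Saturday is Aug 8 2020.
2nd Saturday of September 2020: Sep 12 2020.
2nd Saturday of October 2020: Oct 10 2020.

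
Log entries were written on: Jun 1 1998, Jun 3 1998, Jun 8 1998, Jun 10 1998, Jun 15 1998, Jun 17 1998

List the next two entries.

The gap pattern 2, 5, 2, 5, 2 repeats every 2 events.
These are the Mondays and Wednesdays of each week.
The following Monday is Jun 22 1998.
The following Wednesday is Jun 24 1998.

Jun 22 1998, Jun 24 1998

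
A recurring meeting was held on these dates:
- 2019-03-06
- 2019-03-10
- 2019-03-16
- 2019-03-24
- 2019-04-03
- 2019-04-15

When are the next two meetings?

2019-04-29, 2019-05-15

Intervals are 4, 6, 8, 10, 12 days — an arithmetic progression with common difference 2.
Next gap: 14 days. 2019-04-15 + 14 days = 2019-04-29.
Next gap: 16 days. 2019-04-29 + 16 days = 2019-05-15.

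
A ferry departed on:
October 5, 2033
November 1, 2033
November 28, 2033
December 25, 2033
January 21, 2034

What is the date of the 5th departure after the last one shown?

June 5, 2034

Every event comes 27 days after the last (27, 27, 27, 27).
January 21, 2034 + 27 days = February 17, 2034.
February 17, 2034 + 27 days = March 16, 2034.
March 16, 2034 + 27 days = April 12, 2034.
April 12, 2034 + 27 days = May 9, 2034.
May 9, 2034 + 27 days = June 5, 2034.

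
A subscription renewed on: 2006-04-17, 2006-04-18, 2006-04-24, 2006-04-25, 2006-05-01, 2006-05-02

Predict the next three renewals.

Gaps: 1, 6, 1, 6, 1 days — not constant, but cyclic with period 2.
The events fall on every Monday and Tuesday.
Next Monday: 2006-05-08.
The following Tuesday is 2006-05-09.
The following Monday is 2006-05-15.

2006-05-08, 2006-05-09, 2006-05-15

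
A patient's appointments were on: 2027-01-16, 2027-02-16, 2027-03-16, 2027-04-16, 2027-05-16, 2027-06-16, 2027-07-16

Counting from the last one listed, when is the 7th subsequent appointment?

Gaps: 31, 28, 31, 30, 31, 30 days — not constant. Every event is on the 16th of the month.
Pattern: the 16th of each month.
Next: August 2027 → 2027-08-16.
September 2027: 2027-09-16.
October 2027: 2027-10-16.
Next: November 2027 → 2027-11-16.
December 2027: 2027-12-16.
January 2028: 2028-01-16.
February 2028: 2028-02-16.

2028-02-16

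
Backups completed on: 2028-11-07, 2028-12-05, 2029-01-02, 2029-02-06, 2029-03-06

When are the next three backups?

2029-04-03, 2029-05-01, 2029-06-05

All dates are Tuesdays, 28, 28, 35, 28 days apart.
Specifically, the 1st Tuesday of each month.
1st Tuesday of April 2029: 2029-04-03.
1st Tuesday of May 2029: 2029-05-01.
June 2029 — 1st Tuesday is 2029-06-05.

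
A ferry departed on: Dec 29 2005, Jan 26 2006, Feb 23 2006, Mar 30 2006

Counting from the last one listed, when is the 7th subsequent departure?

Oct 26 2006

These are Thursdays with 28, 28, 35-day gaps.
Each is the final Thursday of its month — Dec 29 2005 is past the 28th, so '4th Thursday' doesn't fit.
April 2006 ends with Thursday Apr 27 2006.
May 2006 ends with Thursday May 25 2006.
Last Thursday of June 2006: Jun 29 2006.
Last Thursday of July 2006: Jul 27 2006.
August 2006 ends with Thursday Aug 31 2006.
Last Thursday of September 2006: Sep 28 2006.
October 2006 ends with Thursday Oct 26 2006.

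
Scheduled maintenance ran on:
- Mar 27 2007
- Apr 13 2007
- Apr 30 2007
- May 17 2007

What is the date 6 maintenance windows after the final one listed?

Aug 27 2007

Every event comes 17 days after the last (17, 17, 17).
May 17 2007 + 17 days = Jun 3 2007.
Jun 3 2007 + 17 days = Jun 20 2007.
Jun 20 2007 + 17 days = Jul 7 2007.
Jul 7 2007 + 17 days = Jul 24 2007.
Jul 24 2007 + 17 days = Aug 10 2007.
Aug 10 2007 + 17 days = Aug 27 2007.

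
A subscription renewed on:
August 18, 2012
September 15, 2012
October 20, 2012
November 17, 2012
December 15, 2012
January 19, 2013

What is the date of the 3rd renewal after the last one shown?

Gaps: 28, 35, 28, 28, 35 days — a mix of 28 and 35. Every date is a Saturday.
Each is the 3rd Saturday of its month.
3rd Saturday of February 2013: February 16, 2013.
March 2013 — 3rd Saturday is March 16, 2013.
April 2013 — 3rd Saturday is April 20, 2013.

April 20, 2013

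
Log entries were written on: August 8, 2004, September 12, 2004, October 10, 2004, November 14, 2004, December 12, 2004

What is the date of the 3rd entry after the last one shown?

All dates are Sundays, 35, 28, 35, 28 days apart.
Specifically, the 2nd Sunday of each month.
January 2005 — 2nd Sunday is January 9, 2005.
February 2005 — 2nd Sunday is February 13, 2005.
March 2005 — 2nd Sunday is March 13, 2005.

March 13, 2005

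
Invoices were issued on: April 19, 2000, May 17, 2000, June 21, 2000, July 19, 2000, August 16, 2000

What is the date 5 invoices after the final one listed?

These are Wednesdays at 28- or 35-day spacing (28, 35, 28, 28).
The pattern: 3rd Wednesday of the month.
September 2000 — 3rd Wednesday is September 20, 2000.
3rd Wednesday of October 2000: October 18, 2000.
3rd Wednesday of November 2000: November 15, 2000.
3rd Wednesday of December 2000: December 20, 2000.
3rd Wednesday of January 2001: January 17, 2001.

January 17, 2001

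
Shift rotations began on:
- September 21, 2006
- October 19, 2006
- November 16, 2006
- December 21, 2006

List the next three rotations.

These are Thursdays at 28- or 35-day spacing (28, 28, 35).
The pattern: 3rd Thursday of the month.
3rd Thursday of January 2007: January 18, 2007.
February 2007 — 3rd Thursday is February 15, 2007.
3rd Thursday of March 2007: March 15, 2007.

January 18, 2007; February 15, 2007; March 15, 2007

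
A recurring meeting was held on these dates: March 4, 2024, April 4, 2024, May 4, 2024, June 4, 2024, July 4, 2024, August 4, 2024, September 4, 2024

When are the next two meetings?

The day-of-month is always 4 (31, 30, 31, 30, 31, 31 days between events).
So this recurs on the 4th of each month.
Next: October 2024 → October 4, 2024.
November 2024: November 4, 2024.

October 4, 2024; November 4, 2024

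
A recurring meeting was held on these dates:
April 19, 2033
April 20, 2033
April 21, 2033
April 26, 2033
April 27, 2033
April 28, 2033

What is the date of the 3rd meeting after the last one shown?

May 5, 2033

Every event lands on a Tuesday or Wednesday or Thursday (gaps cycle 1, 1, 5, 1, 1).
So the schedule is: every Tuesday, Wednesday and Thursday.
Next Tuesday: May 3, 2033.
The following Wednesday is May 4, 2033.
Next Thursday: May 5, 2033.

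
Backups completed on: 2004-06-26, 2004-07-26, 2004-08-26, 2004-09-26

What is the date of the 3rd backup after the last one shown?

2004-12-26

Each date is the 26th; the gaps (30, 31, 31) track the month lengths.
The rule is the 26th of each month.
Next: October 2004 → 2004-10-26.
Next: November 2004 → 2004-11-26.
Next: December 2004 → 2004-12-26.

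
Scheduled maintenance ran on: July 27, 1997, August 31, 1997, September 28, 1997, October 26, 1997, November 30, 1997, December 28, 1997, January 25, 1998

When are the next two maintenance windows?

These are Sundays with 35, 28, 28, 35, 28, 28-day gaps.
Each is the final Sunday of its month — August 31, 1997 is past the 28th, so '4th Sunday' doesn't fit.
February 1998 ends with Sunday February 22, 1998.
March 1998 ends with Sunday March 29, 1998.

February 22, 1998; March 29, 1998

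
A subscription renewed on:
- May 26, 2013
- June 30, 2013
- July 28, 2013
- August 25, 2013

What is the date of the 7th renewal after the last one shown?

All Sundays; the gaps (35, 28, 28) vary with month length.
This is the last Sunday of each month.
September 2013 ends with Sunday September 29, 2013.
October 2013 ends with Sunday October 27, 2013.
November 2013 ends with Sunday November 24, 2013.
December 2013 ends with Sunday December 29, 2013.
Last Sunday of January 2014: January 26, 2014.
Last Sunday of February 2014: February 23, 2014.
Last Sunday of March 2014: March 30, 2014.

March 30, 2014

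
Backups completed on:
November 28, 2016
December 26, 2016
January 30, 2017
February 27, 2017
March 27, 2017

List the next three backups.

All Mondays; the gaps (28, 35, 28, 28) vary with month length.
This is the last Monday of each month.
Last Monday of April 2017: April 24, 2017.
May 2017 ends with Monday May 29, 2017.
Last Monday of June 2017: June 26, 2017.

April 24, 2017; May 29, 2017; June 26, 2017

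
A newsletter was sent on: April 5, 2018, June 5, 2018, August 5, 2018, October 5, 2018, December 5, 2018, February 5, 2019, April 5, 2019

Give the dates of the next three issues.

June 5, 2019; August 5, 2019; October 5, 2019

Gaps: 61, 61, 61, 61, 62, 59 days — not constant. Every event is on the 5th of the month.
Pattern: the 5th of every 2 months.
Next: June 2019 → June 5, 2019.
August 2019: August 5, 2019.
Next: October 2019 → October 5, 2019.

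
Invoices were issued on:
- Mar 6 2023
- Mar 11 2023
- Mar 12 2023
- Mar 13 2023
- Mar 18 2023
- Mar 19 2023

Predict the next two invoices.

Gaps: 5, 1, 1, 5, 1 days — not constant, but cyclic with period 3.
The events fall on every Monday, Saturday and Sunday.
The following Monday is Mar 20 2023.
The following Saturday is Mar 25 2023.

Mar 20 2023, Mar 25 2023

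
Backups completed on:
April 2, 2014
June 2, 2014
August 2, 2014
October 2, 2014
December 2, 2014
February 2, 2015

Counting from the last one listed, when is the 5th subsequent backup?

Gaps: 61, 61, 61, 61, 62 days — not constant. Every event is on the 2nd of the month.
Pattern: the 2nd of every 2 months.
Next: April 2015 → April 2, 2015.
Next: June 2015 → June 2, 2015.
Next: August 2015 → August 2, 2015.
Next: October 2015 → October 2, 2015.
December 2015: December 2, 2015.

December 2, 2015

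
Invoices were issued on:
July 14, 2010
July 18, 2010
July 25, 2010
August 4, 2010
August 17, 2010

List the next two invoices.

September 2, 2010; September 21, 2010

Gaps: 4, 7, 10, 13 days — each gap is 3 larger than the previous one.
Next gap: 16 days. August 17, 2010 + 16 days = September 2, 2010.
Next gap: 19 days. September 2, 2010 + 19 days = September 21, 2010.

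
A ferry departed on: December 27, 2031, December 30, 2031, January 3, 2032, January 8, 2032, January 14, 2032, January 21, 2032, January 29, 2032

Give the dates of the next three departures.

February 7, 2032; February 17, 2032; February 28, 2032

Gaps: 3, 4, 5, 6, 7, 8 days — each gap is 1 larger than the previous one.
Next gap: 9 days. January 29, 2032 + 9 days = February 7, 2032.
Next gap: 10 days. February 7, 2032 + 10 days = February 17, 2032.
Next gap: 11 days. February 17, 2032 + 11 days = February 28, 2032.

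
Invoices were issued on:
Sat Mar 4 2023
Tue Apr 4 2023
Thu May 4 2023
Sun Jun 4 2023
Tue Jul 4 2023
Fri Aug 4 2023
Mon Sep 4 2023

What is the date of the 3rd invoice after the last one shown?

Mon Dec 4 2023

The day-of-month is always 4 (31, 30, 31, 30, 31, 31 days between events).
So this recurs on the 4th of each month.
October 2023: Wed Oct 4 2023.
Next: November 2023 → Sat Nov 4 2023.
Next: December 2023 → Mon Dec 4 2023.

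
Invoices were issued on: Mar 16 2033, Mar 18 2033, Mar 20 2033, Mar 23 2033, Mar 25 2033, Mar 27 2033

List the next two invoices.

Mar 30 2033, Apr 1 2033

Gaps: 2, 2, 3, 2, 2 days — not constant, but cyclic with period 3.
The events fall on every Wednesday, Friday and Sunday.
The following Wednesday is Mar 30 2033.
The following Friday is Apr 1 2033.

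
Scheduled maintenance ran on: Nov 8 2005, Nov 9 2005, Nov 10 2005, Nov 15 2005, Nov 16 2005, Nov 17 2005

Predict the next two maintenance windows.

Gaps: 1, 1, 5, 1, 1 days — not constant, but cyclic with period 3.
The events fall on every Tuesday, Wednesday and Thursday.
The following Tuesday is Nov 22 2005.
The following Wednesday is Nov 23 2005.

Nov 22 2005, Nov 23 2005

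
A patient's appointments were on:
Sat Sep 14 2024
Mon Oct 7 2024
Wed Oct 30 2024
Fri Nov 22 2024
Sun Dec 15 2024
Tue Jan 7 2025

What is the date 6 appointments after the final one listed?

The spacing is 23, 23, 23, 23, 23 days — always 23 days.
Tue Jan 7 2025 + 23 days = Thu Jan 30 2025.
Thu Jan 30 2025 + 23 days = Sat Feb 22 2025.
Sat Feb 22 2025 + 23 days = Mon Mar 17 2025.
Mon Mar 17 2025 + 23 days = Wed Apr 9 2025.
Wed Apr 9 2025 + 23 days = Fri May 2 2025.
Fri May 2 2025 + 23 days = Sun May 25 2025.

Sun May 25 2025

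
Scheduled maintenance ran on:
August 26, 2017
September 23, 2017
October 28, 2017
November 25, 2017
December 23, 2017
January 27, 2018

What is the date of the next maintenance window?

All dates are Saturdays, 28, 35, 28, 28, 35 days apart.
Specifically, the 4th Saturday of each month.
4th Saturday of February 2018: February 24, 2018.

February 24, 2018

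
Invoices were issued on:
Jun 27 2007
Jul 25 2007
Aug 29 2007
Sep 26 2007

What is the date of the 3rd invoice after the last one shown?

All Wednesdays; the gaps (28, 35, 28) vary with month length.
This is the last Wednesday of each month.
Last Wednesday of October 2007: Oct 31 2007.
Last Wednesday of November 2007: Nov 28 2007.
December 2007 ends with Wednesday Dec 26 2007.

Dec 26 2007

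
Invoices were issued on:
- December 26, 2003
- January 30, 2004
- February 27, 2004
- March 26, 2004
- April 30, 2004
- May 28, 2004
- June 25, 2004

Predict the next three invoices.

All Fridays; the gaps (35, 28, 28, 35, 28, 28) vary with month length.
This is the last Friday of each month.
Last Friday of July 2004: July 30, 2004.
August 2004 ends with Friday August 27, 2004.
September 2004 ends with Friday September 24, 2004.

July 30, 2004; August 27, 2004; September 24, 2004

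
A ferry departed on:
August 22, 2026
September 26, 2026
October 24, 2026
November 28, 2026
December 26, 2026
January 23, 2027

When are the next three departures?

February 27, 2027; March 27, 2027; April 24, 2027

Gaps: 35, 28, 35, 28, 28 days — a mix of 28 and 35. Every date is a Saturday.
Each is the 4th Saturday of its month.
4th Saturday of February 2027: February 27, 2027.
March 2027 — 4th Saturday is March 27, 2027.
4th Saturday of April 2027: April 24, 2027.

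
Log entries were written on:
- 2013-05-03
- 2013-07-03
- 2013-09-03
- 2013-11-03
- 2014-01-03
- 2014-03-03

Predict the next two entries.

2014-05-03, 2014-07-03

Each date is the 3rd; the gaps (61, 62, 61, 61, 59) track the month lengths.
The rule is the 3rd of every 2 months.
Next: May 2014 → 2014-05-03.
July 2014: 2014-07-03.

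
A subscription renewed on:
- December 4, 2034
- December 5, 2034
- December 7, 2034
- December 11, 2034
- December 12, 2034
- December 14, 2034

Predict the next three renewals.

Every event lands on a Monday or Tuesday or Thursday (gaps cycle 1, 2, 4, 1, 2).
So the schedule is: every Monday, Tuesday and Thursday.
Next Monday: December 18, 2034.
Next Tuesday: December 19, 2034.
Next Thursday: December 21, 2034.

December 18, 2034; December 19, 2034; December 21, 2034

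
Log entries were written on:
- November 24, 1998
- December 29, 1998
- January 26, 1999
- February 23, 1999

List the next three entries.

These are Tuesdays with 35, 28, 28-day gaps.
Each is the final Tuesday of its month — December 29, 1998 is past the 28th, so '4th Tuesday' doesn't fit.
March 1999 ends with Tuesday March 30, 1999.
April 1999 ends with Tuesday April 27, 1999.
Last Tuesday of May 1999: May 25, 1999.

March 30, 1999; April 27, 1999; May 25, 1999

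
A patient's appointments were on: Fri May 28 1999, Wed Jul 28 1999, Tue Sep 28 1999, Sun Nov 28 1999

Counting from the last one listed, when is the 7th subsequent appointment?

Each date is the 28th; the gaps (61, 62, 61) track the month lengths.
The rule is the 28th of every 2 months.
Next: January 2000 → Fri Jan 28 2000.
Next: March 2000 → Tue Mar 28 2000.
Next: May 2000 → Sun May 28 2000.
July 2000: Fri Jul 28 2000.
September 2000: Thu Sep 28 2000.
Next: November 2000 → Tue Nov 28 2000.
Next: January 2001 → Sun Jan 28 2001.

Sun Jan 28 2001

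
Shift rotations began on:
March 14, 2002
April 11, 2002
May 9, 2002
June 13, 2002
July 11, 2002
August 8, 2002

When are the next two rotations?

September 12, 2002; October 10, 2002

These are Thursdays at 28- or 35-day spacing (28, 28, 35, 28, 28).
The pattern: 2nd Thursday of the month.
September 2002 — 2nd Thursday is September 12, 2002.
October 2002 — 2nd Thursday is October 10, 2002.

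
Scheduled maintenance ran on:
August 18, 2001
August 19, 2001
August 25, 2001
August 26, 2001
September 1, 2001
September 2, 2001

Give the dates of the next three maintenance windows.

September 8, 2001; September 9, 2001; September 15, 2001

Every event lands on a Saturday or Sunday (gaps cycle 1, 6, 1, 6, 1).
So the schedule is: every Saturday and Sunday.
The following Saturday is September 8, 2001.
The following Sunday is September 9, 2001.
The following Saturday is September 15, 2001.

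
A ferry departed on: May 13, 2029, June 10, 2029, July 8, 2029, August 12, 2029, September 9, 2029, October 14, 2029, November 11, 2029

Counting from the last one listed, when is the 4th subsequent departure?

March 10, 2030

All dates are Sundays, 28, 28, 35, 28, 35, 28 days apart.
Specifically, the 2nd Sunday of each month.
2nd Sunday of December 2029: December 9, 2029.
January 2030 — 2nd Sunday is January 13, 2030.
February 2030 — 2nd Sunday is February 10, 2030.
2nd Sunday of March 2030: March 10, 2030.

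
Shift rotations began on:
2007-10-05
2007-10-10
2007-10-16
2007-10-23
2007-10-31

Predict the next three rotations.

2007-11-09, 2007-11-19, 2007-11-30

The spacing grows by 1 each time: 5, 6, 7, 8 days.
Next gap: 9 days. 2007-10-31 + 9 days = 2007-11-09.
Next gap: 10 days. 2007-11-09 + 10 days = 2007-11-19.
Next gap: 11 days. 2007-11-19 + 11 days = 2007-11-30.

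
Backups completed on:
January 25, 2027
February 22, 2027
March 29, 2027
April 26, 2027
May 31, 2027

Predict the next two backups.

Every date is a Monday; gaps 28, 35, 28, 35 days.
Each is the last Monday of its month (at least one falls on the 29th or later, ruling out '4th Monday').
Last Monday of June 2027: June 28, 2027.
July 2027 ends with Monday July 26, 2027.

June 28, 2027; July 26, 2027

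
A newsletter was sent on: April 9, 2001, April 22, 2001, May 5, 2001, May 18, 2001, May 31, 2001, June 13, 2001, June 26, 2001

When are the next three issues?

July 9, 2001; July 22, 2001; August 4, 2001

Every event comes 13 days after the last (13, 13, 13, 13, 13, 13).
June 26, 2001 + 13 days = July 9, 2001.
July 9, 2001 + 13 days = July 22, 2001.
July 22, 2001 + 13 days = August 4, 2001.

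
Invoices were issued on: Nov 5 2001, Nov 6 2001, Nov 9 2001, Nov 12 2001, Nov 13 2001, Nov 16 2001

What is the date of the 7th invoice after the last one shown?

Dec 3 2001

The gap pattern 1, 3, 3, 1, 3 repeats every 3 events.
These are the Mondays, Tuesdays and Fridays of each week.
Next Monday: Nov 19 2001.
Next Tuesday: Nov 20 2001.
The following Friday is Nov 23 2001.
The following Monday is Nov 26 2001.
The following Tuesday is Nov 27 2001.
The following Friday is Nov 30 2001.
The following Monday is Dec 3 2001.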